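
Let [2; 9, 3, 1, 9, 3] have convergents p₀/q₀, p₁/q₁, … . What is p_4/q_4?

Using pₖ = aₖpₖ₋₁ + pₖ₋₂, qₖ = aₖqₖ₋₁ + qₖ₋₂ (with p₋₁=1, p₋₂=0, q₋₁=0, q₋₂=1):
  k=0: a=2, p=2, q=1
  k=1: a=9, p=19, q=9
  k=2: a=3, p=59, q=28
  k=3: a=1, p=78, q=37
  k=4: a=9, p=761, q=361

761/361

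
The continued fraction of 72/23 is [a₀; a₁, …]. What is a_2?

1

72 = 3·23 + 3   →  a_0 = 3
23 = 7·3 + 2   →  a_1 = 7
3 = 1·2 + 1   →  a_2 = 1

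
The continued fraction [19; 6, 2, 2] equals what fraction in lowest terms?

613/32

Using pₖ = aₖpₖ₋₁ + pₖ₋₂ and qₖ = aₖqₖ₋₁ + qₖ₋₂:
  k=0: a=19, p=19, q=1
  k=1: a=6, p=115, q=6
  k=2: a=2, p=249, q=13
  k=3: a=2, p=613, q=32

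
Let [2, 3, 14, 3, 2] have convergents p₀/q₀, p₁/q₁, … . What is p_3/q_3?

307/132

Using pₖ = aₖpₖ₋₁ + pₖ₋₂, qₖ = aₖqₖ₋₁ + qₖ₋₂ (with p₋₁=1, p₋₂=0, q₋₁=0, q₋₂=1):
  k=0: a=2, p=2, q=1
  k=1: a=3, p=7, q=3
  k=2: a=14, p=100, q=43
  k=3: a=3, p=307, q=132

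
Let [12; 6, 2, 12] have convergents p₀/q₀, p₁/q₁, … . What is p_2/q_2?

Using pₖ = aₖpₖ₋₁ + pₖ₋₂, qₖ = aₖqₖ₋₁ + qₖ₋₂ (with p₋₁=1, p₋₂=0, q₋₁=0, q₋₂=1):
  k=0: a=12, p=12, q=1
  k=1: a=6, p=73, q=6
  k=2: a=2, p=158, q=13

158/13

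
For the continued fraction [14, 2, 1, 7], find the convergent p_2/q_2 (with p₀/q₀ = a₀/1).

43/3

Using pₖ = aₖpₖ₋₁ + pₖ₋₂, qₖ = aₖqₖ₋₁ + qₖ₋₂ (with p₋₁=1, p₋₂=0, q₋₁=0, q₋₂=1):
  k=0: a=14, p=14, q=1
  k=1: a=2, p=29, q=2
  k=2: a=1, p=43, q=3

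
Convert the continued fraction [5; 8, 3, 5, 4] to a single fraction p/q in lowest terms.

2852/557

Fold from the inside: start with 4/1.
  5 + 1/4 = 21/4
  3 + 4/21 = 67/21
  8 + 21/67 = 557/67
  5 + 67/557 = 2852/557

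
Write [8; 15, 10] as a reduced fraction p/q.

Using pₖ = aₖpₖ₋₁ + pₖ₋₂ and qₖ = aₖqₖ₋₁ + qₖ₋₂:
  k=0: a=8, p=8, q=1
  k=1: a=15, p=121, q=15
  k=2: a=10, p=1218, q=151

1218/151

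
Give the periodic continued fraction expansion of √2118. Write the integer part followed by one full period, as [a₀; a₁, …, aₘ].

a₀ = ⌊√2118⌋ = 46.
With m₀=0, d₀=1 and mₖ₊₁ = dₖaₖ − mₖ, dₖ₊₁ = (n − mₖ₊₁²)/dₖ, aₖ₊₁ = ⌊(a₀+mₖ₊₁)/dₖ₊₁⌋:
  k=1: m=46, d=2, a=46
  k=2: m=46, d=1, a=92
d=1 and a=2a₀=92 at k=2, so the next step gives (m, d) = (46, 2) again — its k=1 value — and the period has length 2.

[46; 46, 92]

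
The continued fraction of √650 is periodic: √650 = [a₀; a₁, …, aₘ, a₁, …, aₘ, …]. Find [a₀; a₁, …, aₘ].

a₀ = ⌊√650⌋ = 25.

[25; 2, 50]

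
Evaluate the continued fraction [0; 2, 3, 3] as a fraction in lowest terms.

10/23

Using pₖ = aₖpₖ₋₁ + pₖ₋₂ and qₖ = aₖqₖ₋₁ + qₖ₋₂:
  k=0: a=0, p=0, q=1
  k=1: a=2, p=1, q=2
  k=2: a=3, p=3, q=7
  k=3: a=3, p=10, q=23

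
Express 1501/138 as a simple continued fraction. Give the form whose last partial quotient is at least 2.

1501 = 10·138 + 121
138 = 1·121 + 17
121 = 7·17 + 2
17 = 8·2 + 1
2 = 2·1 + 0  (stop)
So 1501/138 = [10; 1, 7, 8, 2].

[10; 1, 7, 8, 2]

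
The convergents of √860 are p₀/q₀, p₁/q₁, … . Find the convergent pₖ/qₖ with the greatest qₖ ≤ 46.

1261/43

√860 = [29; 3, 14, 3, 58, …] (period length 4).
Convergents:
  p_0/q_0 = 29/1
  p_1/q_1 = 88/3
  p_2/q_2 = 1261/43
  p_3/q_3 = 3871/132
q_2 = 43 ≤ 46 < 132 = q_3, so the answer is 1261/43.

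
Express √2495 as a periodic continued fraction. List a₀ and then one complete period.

[49; 1, 18, 1, 98]

a₀ = ⌊√2495⌋ = 49.
With m₀=0, d₀=1 and mₖ₊₁ = dₖaₖ − mₖ, dₖ₊₁ = (n − mₖ₊₁²)/dₖ, aₖ₊₁ = ⌊(a₀+mₖ₊₁)/dₖ₊₁⌋:
  k=1: m=49, d=94, a=1
  k=2: m=45, d=5, a=18
  k=3: m=45, d=94, a=1
  k=4: m=49, d=1, a=98
d=1 and a=2a₀=98 at k=4, so the next step gives (m, d) = (49, 94) again — its k=1 value — and the period has length 4.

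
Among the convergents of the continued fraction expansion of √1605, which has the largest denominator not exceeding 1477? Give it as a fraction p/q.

√1605 = [40; 16, 80, …] (period length 2).
Convergents:
  p_0/q_0 = 40/1
  p_1/q_1 = 641/16
  p_2/q_2 = 51320/1281
  p_3/q_3 = 821761/20512
q_2 = 1281 ≤ 1477 < 20512 = q_3, so the answer is 51320/1281.

51320/1281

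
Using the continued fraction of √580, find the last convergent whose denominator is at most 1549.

13896/577

√580 = [24; 12, 48, …] (period length 2).
Convergents:
  p_0/q_0 = 24/1
  p_1/q_1 = 289/12
  p_2/q_2 = 13896/577
  p_3/q_3 = 167041/6936
q_2 = 577 ≤ 1549 < 6936 = q_3, so the answer is 13896/577.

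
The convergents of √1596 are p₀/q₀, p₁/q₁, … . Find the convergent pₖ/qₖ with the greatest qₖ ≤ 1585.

63081/1579

√1596 = [39; 1, 18, 1, 78, …] (period length 4).
Convergents:
  p_0/q_0 = 39/1
  p_1/q_1 = 40/1
  p_2/q_2 = 759/19
  p_3/q_3 = 799/20
  p_4/q_4 = 63081/1579
  p_5/q_5 = 63880/1599
q_4 = 1579 ≤ 1585 < 1599 = q_5, so the answer is 63081/1579.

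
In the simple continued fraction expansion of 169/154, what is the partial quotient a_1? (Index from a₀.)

169 = 1·154 + 15   →  a_0 = 1
154 = 10·15 + 4   →  a_1 = 10

10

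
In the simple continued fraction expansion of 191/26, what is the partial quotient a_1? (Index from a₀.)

2

191 = 7·26 + 9   →  a_0 = 7
26 = 2·9 + 8   →  a_1 = 2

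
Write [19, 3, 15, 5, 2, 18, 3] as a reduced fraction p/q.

Using pₖ = aₖpₖ₋₁ + pₖ₋₂ and qₖ = aₖqₖ₋₁ + qₖ₋₂:
  k=0: a=19, p=19, q=1
  k=1: a=3, p=58, q=3
  k=2: a=15, p=889, q=46
  k=3: a=5, p=4503, q=233
  k=4: a=2, p=9895, q=512
  k=5: a=18, p=182613, q=9449
  k=6: a=3, p=557734, q=28859

557734/28859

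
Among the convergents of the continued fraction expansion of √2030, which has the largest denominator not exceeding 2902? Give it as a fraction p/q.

73035/1621

√2030 = [45; 18, 90, …] (period length 2).
Convergents:
  p_0/q_0 = 45/1
  p_1/q_1 = 811/18
  p_2/q_2 = 73035/1621
  p_3/q_3 = 1315441/29196
q_2 = 1621 ≤ 2902 < 29196 = q_3, so the answer is 73035/1621.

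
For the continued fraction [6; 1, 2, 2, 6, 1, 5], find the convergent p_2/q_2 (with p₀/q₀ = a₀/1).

20/3

Using pₖ = aₖpₖ₋₁ + pₖ₋₂, qₖ = aₖqₖ₋₁ + qₖ₋₂ (with p₋₁=1, p₋₂=0, q₋₁=0, q₋₂=1):
  k=0: a=6, p=6, q=1
  k=1: a=1, p=7, q=1
  k=2: a=2, p=20, q=3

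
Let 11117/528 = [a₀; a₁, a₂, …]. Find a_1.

18

11117 = 21·528 + 29   →  a_0 = 21
528 = 18·29 + 6   →  a_1 = 18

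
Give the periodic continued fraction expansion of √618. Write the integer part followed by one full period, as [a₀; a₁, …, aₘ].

[24; 1, 6, 8, 6, 1, 48]

a₀ = ⌊√618⌋ = 24.
With m₀=0, d₀=1 and mₖ₊₁ = dₖaₖ − mₖ, dₖ₊₁ = (n − mₖ₊₁²)/dₖ, aₖ₊₁ = ⌊(a₀+mₖ₊₁)/dₖ₊₁⌋:
  k=1: m=24, d=42, a=1
  k=2: m=18, d=7, a=6
  k=3: m=24, d=6, a=8
  k=4: m=24, d=7, a=6
  k=5: m=18, d=42, a=1
  k=6: m=24, d=1, a=48
d=1 and a=2a₀=48 at k=6, so the next step gives (m, d) = (24, 42) again — its k=1 value — and the period has length 6.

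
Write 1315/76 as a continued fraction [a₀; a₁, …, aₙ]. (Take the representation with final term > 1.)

1315 = 17×76 + 23
76 = 3×23 + 7
23 = 3×7 + 2
7 = 3×2 + 1
2 = 2×1 + 0  (stop)
So 1315/76 = [17; 3, 3, 3, 2].

[17; 3, 3, 3, 2]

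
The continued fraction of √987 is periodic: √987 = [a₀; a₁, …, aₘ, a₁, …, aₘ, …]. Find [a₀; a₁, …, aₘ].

a₀ = ⌊√987⌋ = 31.
With m₀=0, d₀=1 and mₖ₊₁ = dₖaₖ − mₖ, dₖ₊₁ = (n − mₖ₊₁²)/dₖ, aₖ₊₁ = ⌊(a₀+mₖ₊₁)/dₖ₊₁⌋:
  k=1: m=31, d=26, a=2
  k=2: m=21, d=21, a=2
  k=3: m=21, d=26, a=2
  k=4: m=31, d=1, a=62
d=1 and a=2a₀=62 at k=4, so the next step gives (m, d) = (31, 26) again — its k=1 value — and the period has length 4.

[31; 2, 2, 2, 62]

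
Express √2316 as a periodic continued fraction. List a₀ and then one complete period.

[48; 8, 96]

a₀ = ⌊√2316⌋ = 48.
With m₀=0, d₀=1 and mₖ₊₁ = dₖaₖ − mₖ, dₖ₊₁ = (n − mₖ₊₁²)/dₖ, aₖ₊₁ = ⌊(a₀+mₖ₊₁)/dₖ₊₁⌋:
  k=1: m=48, d=12, a=8
  k=2: m=48, d=1, a=96
d=1 and a=2a₀=96 at k=2, so the next step gives (m, d) = (48, 12) again — its k=1 value — and the period has length 2.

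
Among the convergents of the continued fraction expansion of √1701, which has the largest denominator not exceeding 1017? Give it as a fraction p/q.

√1701 = [41; 4, 8, 1, 10, 1, 8, 4, 82, …] (period length 8).
Convergents:
  p_0/q_0 = 41/1
  p_1/q_1 = 165/4
  p_2/q_2 = 1361/33
  p_3/q_3 = 1526/37
  p_4/q_4 = 16621/403
  p_5/q_5 = 18147/440
  p_6/q_6 = 161797/3923
q_5 = 440 ≤ 1017 < 3923 = q_6, so the answer is 18147/440.

18147/440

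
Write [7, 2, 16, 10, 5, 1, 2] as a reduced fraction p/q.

Fold from the inside: start with 2/1.
  1 + 1/2 = 3/2
  5 + 2/3 = 17/3
  10 + 3/17 = 173/17
  16 + 17/173 = 2785/173
  2 + 173/2785 = 5743/2785
  7 + 2785/5743 = 42986/5743

42986/5743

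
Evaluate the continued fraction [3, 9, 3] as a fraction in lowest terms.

Using pₖ = aₖpₖ₋₁ + pₖ₋₂ and qₖ = aₖqₖ₋₁ + qₖ₋₂:
  k=0: a=3, p=3, q=1
  k=1: a=9, p=28, q=9
  k=2: a=3, p=87, q=28

87/28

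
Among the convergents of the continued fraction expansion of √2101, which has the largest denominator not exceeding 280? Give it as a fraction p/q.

11505/251

√2101 = [45; 1, 5, 8, 5, 1, 90, …] (period length 6).
Convergents:
  p_0/q_0 = 45/1
  p_1/q_1 = 46/1
  p_2/q_2 = 275/6
  p_3/q_3 = 2246/49
  p_4/q_4 = 11505/251
  p_5/q_5 = 13751/300
q_4 = 251 ≤ 280 < 300 = q_5, so the answer is 11505/251.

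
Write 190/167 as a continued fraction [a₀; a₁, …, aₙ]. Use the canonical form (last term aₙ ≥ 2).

[1; 7, 3, 1, 5]

190 = 1·167 + 23
167 = 7·23 + 6
23 = 3·6 + 5
6 = 1·5 + 1
5 = 5·1 + 0  (stop)
So 190/167 = [1; 7, 3, 1, 5].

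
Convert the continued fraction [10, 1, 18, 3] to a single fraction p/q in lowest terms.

Using pₖ = aₖpₖ₋₁ + pₖ₋₂ and qₖ = aₖqₖ₋₁ + qₖ₋₂:
  k=0: a=10, p=10, q=1
  k=1: a=1, p=11, q=1
  k=2: a=18, p=208, q=19
  k=3: a=3, p=635, q=58

635/58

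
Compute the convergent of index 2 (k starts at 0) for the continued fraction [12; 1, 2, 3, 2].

Using pₖ = aₖpₖ₋₁ + pₖ₋₂, qₖ = aₖqₖ₋₁ + qₖ₋₂ (with p₋₁=1, p₋₂=0, q₋₁=0, q₋₂=1):
  k=0: a=12, p=12, q=1
  k=1: a=1, p=13, q=1
  k=2: a=2, p=38, q=3

38/3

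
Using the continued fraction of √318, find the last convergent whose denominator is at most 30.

107/6

√318 = [17; 1, 4, 1, 34, …] (period length 4).
Convergents:
  p_0/q_0 = 17/1
  p_1/q_1 = 18/1
  p_2/q_2 = 89/5
  p_3/q_3 = 107/6
  p_4/q_4 = 3727/209
q_3 = 6 ≤ 30 < 209 = q_4, so the answer is 107/6.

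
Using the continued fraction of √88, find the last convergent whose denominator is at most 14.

75/8

√88 = [9; 2, 1, 1, 1, 2, 18, …] (period length 6).
Convergents:
  p_0/q_0 = 9/1
  p_1/q_1 = 19/2
  p_2/q_2 = 28/3
  p_3/q_3 = 47/5
  p_4/q_4 = 75/8
  p_5/q_5 = 197/21
q_4 = 8 ≤ 14 < 21 = q_5, so the answer is 75/8.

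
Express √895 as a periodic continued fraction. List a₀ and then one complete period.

[29; 1, 10, 1, 58]

a₀ = ⌊√895⌋ = 29.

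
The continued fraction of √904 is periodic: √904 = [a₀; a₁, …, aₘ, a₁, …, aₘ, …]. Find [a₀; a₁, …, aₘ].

a₀ = ⌊√904⌋ = 30.
With m₀=0, d₀=1 and mₖ₊₁ = dₖaₖ − mₖ, dₖ₊₁ = (n − mₖ₊₁²)/dₖ, aₖ₊₁ = ⌊(a₀+mₖ₊₁)/dₖ₊₁⌋:
  k=1: m=30, d=4, a=15
  k=2: m=30, d=1, a=60
d=1 and a=2a₀=60 at k=2, so the next step gives (m, d) = (30, 4) again — its k=1 value — and the period has length 2.

[30; 15, 60]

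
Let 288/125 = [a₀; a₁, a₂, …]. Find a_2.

3

288 = 2·125 + 38   →  a_0 = 2
125 = 3·38 + 11   →  a_1 = 3
38 = 3·11 + 5   →  a_2 = 3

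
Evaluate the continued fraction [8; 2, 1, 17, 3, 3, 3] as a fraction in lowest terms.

14836/1779

Using pₖ = aₖpₖ₋₁ + pₖ₋₂ and qₖ = aₖqₖ₋₁ + qₖ₋₂:
  k=0: a=8, p=8, q=1
  k=1: a=2, p=17, q=2
  k=2: a=1, p=25, q=3
  k=3: a=17, p=442, q=53
  k=4: a=3, p=1351, q=162
  k=5: a=3, p=4495, q=539
  k=6: a=3, p=14836, q=1779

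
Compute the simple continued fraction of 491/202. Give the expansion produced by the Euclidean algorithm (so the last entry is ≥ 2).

[2; 2, 3, 9, 3]

491 = 2×202 + 87
202 = 2×87 + 28
87 = 3×28 + 3
28 = 9×3 + 1
3 = 3×1 + 0  (stop)
So 491/202 = [2; 2, 3, 9, 3].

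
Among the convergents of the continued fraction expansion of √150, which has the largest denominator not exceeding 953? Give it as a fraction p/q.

4801/392

√150 = [12; 4, 24, …] (period length 2).
Convergents:
  p_0/q_0 = 12/1
  p_1/q_1 = 49/4
  p_2/q_2 = 1188/97
  p_3/q_3 = 4801/392
  p_4/q_4 = 116412/9505
q_3 = 392 ≤ 953 < 9505 = q_4, so the answer is 4801/392.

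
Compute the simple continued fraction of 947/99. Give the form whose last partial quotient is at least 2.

947 = 9·99 + 56
99 = 1·56 + 43
56 = 1·43 + 13
43 = 3·13 + 4
13 = 3·4 + 1
4 = 4·1 + 0  (stop)
So 947/99 = [9; 1, 1, 3, 3, 4].

[9; 1, 1, 3, 3, 4]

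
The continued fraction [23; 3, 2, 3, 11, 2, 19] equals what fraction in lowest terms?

Fold from the inside: start with 19/1.
  2 + 1/19 = 39/19
  11 + 19/39 = 448/39
  3 + 39/448 = 1383/448
  2 + 448/1383 = 3214/1383
  3 + 1383/3214 = 11025/3214
  23 + 3214/11025 = 256789/11025

256789/11025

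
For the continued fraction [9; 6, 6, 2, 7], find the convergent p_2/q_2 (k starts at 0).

Using pₖ = aₖpₖ₋₁ + pₖ₋₂, qₖ = aₖqₖ₋₁ + qₖ₋₂ (with p₋₁=1, p₋₂=0, q₋₁=0, q₋₂=1):
  k=0: a=9, p=9, q=1
  k=1: a=6, p=55, q=6
  k=2: a=6, p=339, q=37

339/37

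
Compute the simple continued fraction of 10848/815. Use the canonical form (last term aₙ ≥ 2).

10848 = 13×815 + 253
815 = 3×253 + 56
253 = 4×56 + 29
56 = 1×29 + 27
29 = 1×27 + 2
27 = 13×2 + 1
2 = 2×1 + 0  (stop)
So 10848/815 = [13; 3, 4, 1, 1, 13, 2].

[13; 3, 4, 1, 1, 13, 2]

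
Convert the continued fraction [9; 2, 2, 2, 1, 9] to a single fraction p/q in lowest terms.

Fold from the inside: start with 9/1.
  1 + 1/9 = 10/9
  2 + 9/10 = 29/10
  2 + 10/29 = 68/29
  2 + 29/68 = 165/68
  9 + 68/165 = 1553/165

1553/165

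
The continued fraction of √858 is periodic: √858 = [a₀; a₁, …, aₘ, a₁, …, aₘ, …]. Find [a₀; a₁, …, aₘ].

[29; 3, 2, 3, 58]

a₀ = ⌊√858⌋ = 29.
With m₀=0, d₀=1 and mₖ₊₁ = dₖaₖ − mₖ, dₖ₊₁ = (n − mₖ₊₁²)/dₖ, aₖ₊₁ = ⌊(a₀+mₖ₊₁)/dₖ₊₁⌋:
  k=1: m=29, d=17, a=3
  k=2: m=22, d=22, a=2
  k=3: m=22, d=17, a=3
  k=4: m=29, d=1, a=58
d=1 and a=2a₀=58 at k=4, so the next step gives (m, d) = (29, 17) again — its k=1 value — and the period has length 4.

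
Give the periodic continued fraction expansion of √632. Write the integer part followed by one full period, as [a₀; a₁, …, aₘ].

[25; 7, 6, 7, 50]

a₀ = ⌊√632⌋ = 25.
With m₀=0, d₀=1 and mₖ₊₁ = dₖaₖ − mₖ, dₖ₊₁ = (n − mₖ₊₁²)/dₖ, aₖ₊₁ = ⌊(a₀+mₖ₊₁)/dₖ₊₁⌋:
  k=1: m=25, d=7, a=7
  k=2: m=24, d=8, a=6
  k=3: m=24, d=7, a=7
  k=4: m=25, d=1, a=50
d=1 and a=2a₀=50 at k=4, so the next step gives (m, d) = (25, 7) again — its k=1 value — and the period has length 4.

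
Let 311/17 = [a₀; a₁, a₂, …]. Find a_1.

311 = 18·17 + 5   →  a_0 = 18
17 = 3·5 + 2   →  a_1 = 3

3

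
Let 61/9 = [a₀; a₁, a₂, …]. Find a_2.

61 = 6·9 + 7   →  a_0 = 6
9 = 1·7 + 2   →  a_1 = 1
7 = 3·2 + 1   →  a_2 = 3

3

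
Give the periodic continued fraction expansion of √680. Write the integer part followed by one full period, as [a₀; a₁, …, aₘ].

[26; 13, 52]

a₀ = ⌊√680⌋ = 26.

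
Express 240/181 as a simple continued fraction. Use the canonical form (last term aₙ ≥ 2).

240 = 1·181 + 59
181 = 3·59 + 4
59 = 14·4 + 3
4 = 1·3 + 1
3 = 3·1 + 0  (stop)
So 240/181 = [1; 3, 14, 1, 3].

[1; 3, 14, 1, 3]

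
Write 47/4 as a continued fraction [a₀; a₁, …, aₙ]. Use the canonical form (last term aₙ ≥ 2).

[11; 1, 3]

47 = 11·4 + 3
4 = 1·3 + 1
3 = 3·1 + 0  (stop)
So 47/4 = [11; 1, 3].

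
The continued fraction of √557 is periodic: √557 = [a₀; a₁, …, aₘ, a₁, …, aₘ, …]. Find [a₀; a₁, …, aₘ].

a₀ = ⌊√557⌋ = 23.
With m₀=0, d₀=1 and mₖ₊₁ = dₖaₖ − mₖ, dₖ₊₁ = (n − mₖ₊₁²)/dₖ, aₖ₊₁ = ⌊(a₀+mₖ₊₁)/dₖ₊₁⌋:
  k=1: m=23, d=28, a=1
  k=2: m=5, d=19, a=1
  k=3: m=14, d=19, a=1
  k=4: m=5, d=28, a=1
  k=5: m=23, d=1, a=46
d=1 and a=2a₀=46 at k=5, so the next step gives (m, d) = (23, 28) again — its k=1 value — and the period has length 5.

[23; 1, 1, 1, 1, 46]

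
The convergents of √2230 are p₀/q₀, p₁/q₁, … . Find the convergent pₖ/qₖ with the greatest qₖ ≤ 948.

16103/341

√2230 = [47; 4, 2, 18, 2, 4, 94, …] (period length 6).
Convergents:
  p_0/q_0 = 47/1
  p_1/q_1 = 189/4
  p_2/q_2 = 425/9
  p_3/q_3 = 7839/166
  p_4/q_4 = 16103/341
  p_5/q_5 = 72251/1530
q_4 = 341 ≤ 948 < 1530 = q_5, so the answer is 16103/341.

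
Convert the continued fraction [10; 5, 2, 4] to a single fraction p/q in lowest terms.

499/49

Using pₖ = aₖpₖ₋₁ + pₖ₋₂ and qₖ = aₖqₖ₋₁ + qₖ₋₂:
  k=0: a=10, p=10, q=1
  k=1: a=5, p=51, q=5
  k=2: a=2, p=112, q=11
  k=3: a=4, p=499, q=49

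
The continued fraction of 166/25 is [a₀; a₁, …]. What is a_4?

3

166 = 6·25 + 16   →  a_0 = 6
25 = 1·16 + 9   →  a_1 = 1
16 = 1·9 + 7   →  a_2 = 1
9 = 1·7 + 2   →  a_3 = 1
7 = 3·2 + 1   →  a_4 = 3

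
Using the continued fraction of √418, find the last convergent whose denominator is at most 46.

√418 = [20; 2, 4, 20, 4, 2, 40, …] (period length 6).
Convergents:
  p_0/q_0 = 20/1
  p_1/q_1 = 41/2
  p_2/q_2 = 184/9
  p_3/q_3 = 3721/182
q_2 = 9 ≤ 46 < 182 = q_3, so the answer is 184/9.

184/9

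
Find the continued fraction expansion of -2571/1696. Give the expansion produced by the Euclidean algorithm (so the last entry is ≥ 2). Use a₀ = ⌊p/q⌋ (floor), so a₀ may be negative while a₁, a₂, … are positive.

-2571 = -2·1696 + 821
1696 = 2·821 + 54
821 = 15·54 + 11
54 = 4·11 + 10
11 = 1·10 + 1
10 = 10·1 + 0  (stop)
So -2571/1696 = [-2; 2, 15, 4, 1, 10].

[-2; 2, 15, 4, 1, 10]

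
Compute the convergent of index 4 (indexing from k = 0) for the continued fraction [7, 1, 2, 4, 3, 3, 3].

Using pₖ = aₖpₖ₋₁ + pₖ₋₂, qₖ = aₖqₖ₋₁ + qₖ₋₂ (with p₋₁=1, p₋₂=0, q₋₁=0, q₋₂=1):
  k=0: a=7, p=7, q=1
  k=1: a=1, p=8, q=1
  k=2: a=2, p=23, q=3
  k=3: a=4, p=100, q=13
  k=4: a=3, p=323, q=42

323/42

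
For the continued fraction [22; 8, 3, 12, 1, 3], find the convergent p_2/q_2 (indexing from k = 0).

553/25

Using pₖ = aₖpₖ₋₁ + pₖ₋₂, qₖ = aₖqₖ₋₁ + qₖ₋₂ (with p₋₁=1, p₋₂=0, q₋₁=0, q₋₂=1):
  k=0: a=22, p=22, q=1
  k=1: a=8, p=177, q=8
  k=2: a=3, p=553, q=25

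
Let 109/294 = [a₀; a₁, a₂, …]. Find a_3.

2

109 = 0·294 + 109   →  a_0 = 0
294 = 2·109 + 76   →  a_1 = 2
109 = 1·76 + 33   →  a_2 = 1
76 = 2·33 + 10   →  a_3 = 2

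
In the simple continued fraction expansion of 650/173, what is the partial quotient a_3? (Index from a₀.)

650 = 3·173 + 131   →  a_0 = 3
173 = 1·131 + 42   →  a_1 = 1
131 = 3·42 + 5   →  a_2 = 3
42 = 8·5 + 2   →  a_3 = 8

8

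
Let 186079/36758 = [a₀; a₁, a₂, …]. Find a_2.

186079 = 5·36758 + 2289   →  a_0 = 5
36758 = 16·2289 + 134   →  a_1 = 16
2289 = 17·134 + 11   →  a_2 = 17

17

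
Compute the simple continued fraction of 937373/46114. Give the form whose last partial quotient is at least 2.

937373 = 20*46114 + 15093
46114 = 3*15093 + 835
15093 = 18*835 + 63
835 = 13*63 + 16
63 = 3*16 + 15
16 = 1*15 + 1
15 = 15*1 + 0  (stop)
So 937373/46114 = [20; 3, 18, 13, 3, 1, 15].

[20; 3, 18, 13, 3, 1, 15]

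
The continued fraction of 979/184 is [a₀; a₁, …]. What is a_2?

8

979 = 5·184 + 59   →  a_0 = 5
184 = 3·59 + 7   →  a_1 = 3
59 = 8·7 + 3   →  a_2 = 8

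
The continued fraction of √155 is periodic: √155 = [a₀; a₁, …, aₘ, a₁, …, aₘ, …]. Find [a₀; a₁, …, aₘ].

a₀ = ⌊√155⌋ = 12.
With m₀=0, d₀=1 and mₖ₊₁ = dₖaₖ − mₖ, dₖ₊₁ = (n − mₖ₊₁²)/dₖ, aₖ₊₁ = ⌊(a₀+mₖ₊₁)/dₖ₊₁⌋:
  k=1: m=12, d=11, a=2
  k=2: m=10, d=5, a=4
  k=3: m=10, d=11, a=2
  k=4: m=12, d=1, a=24
d=1 and a=2a₀=24 at k=4, so the next step gives (m, d) = (12, 11) again — its k=1 value — and the period has length 4.

[12; 2, 4, 2, 24]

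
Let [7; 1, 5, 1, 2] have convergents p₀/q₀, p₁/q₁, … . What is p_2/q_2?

Using pₖ = aₖpₖ₋₁ + pₖ₋₂, qₖ = aₖqₖ₋₁ + qₖ₋₂ (with p₋₁=1, p₋₂=0, q₋₁=0, q₋₂=1):
  k=0: a=7, p=7, q=1
  k=1: a=1, p=8, q=1
  k=2: a=5, p=47, q=6

47/6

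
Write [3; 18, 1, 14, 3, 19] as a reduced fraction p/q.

Using pₖ = aₖpₖ₋₁ + pₖ₋₂ and qₖ = aₖqₖ₋₁ + qₖ₋₂:
  k=0: a=3, p=3, q=1
  k=1: a=18, p=55, q=18
  k=2: a=1, p=58, q=19
  k=3: a=14, p=867, q=284
  k=4: a=3, p=2659, q=871
  k=5: a=19, p=51388, q=16833

51388/16833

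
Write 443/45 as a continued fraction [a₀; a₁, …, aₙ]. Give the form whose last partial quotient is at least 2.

443 = 9*45 + 38
45 = 1*38 + 7
38 = 5*7 + 3
7 = 2*3 + 1
3 = 3*1 + 0  (stop)
So 443/45 = [9; 1, 5, 2, 3].

[9; 1, 5, 2, 3]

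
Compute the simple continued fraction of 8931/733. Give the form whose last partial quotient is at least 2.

8931 = 12*733 + 135
733 = 5*135 + 58
135 = 2*58 + 19
58 = 3*19 + 1
19 = 19*1 + 0  (stop)
So 8931/733 = [12; 5, 2, 3, 19].

[12; 5, 2, 3, 19]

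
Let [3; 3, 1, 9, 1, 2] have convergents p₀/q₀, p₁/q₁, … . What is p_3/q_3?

Using pₖ = aₖpₖ₋₁ + pₖ₋₂, qₖ = aₖqₖ₋₁ + qₖ₋₂ (with p₋₁=1, p₋₂=0, q₋₁=0, q₋₂=1):
  k=0: a=3, p=3, q=1
  k=1: a=3, p=10, q=3
  k=2: a=1, p=13, q=4
  k=3: a=9, p=127, q=39

127/39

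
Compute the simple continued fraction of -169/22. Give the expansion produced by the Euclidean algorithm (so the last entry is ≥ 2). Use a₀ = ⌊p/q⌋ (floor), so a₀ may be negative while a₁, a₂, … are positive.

-169 = -8×22 + 7
22 = 3×7 + 1
7 = 7×1 + 0  (stop)
So -169/22 = [-8; 3, 7].

[-8; 3, 7]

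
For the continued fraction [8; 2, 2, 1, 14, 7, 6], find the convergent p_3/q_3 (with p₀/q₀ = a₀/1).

Using pₖ = aₖpₖ₋₁ + pₖ₋₂, qₖ = aₖqₖ₋₁ + qₖ₋₂ (with p₋₁=1, p₋₂=0, q₋₁=0, q₋₂=1):
  k=0: a=8, p=8, q=1
  k=1: a=2, p=17, q=2
  k=2: a=2, p=42, q=5
  k=3: a=1, p=59, q=7

59/7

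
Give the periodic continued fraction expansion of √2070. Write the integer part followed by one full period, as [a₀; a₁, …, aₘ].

[45; 2, 90]

a₀ = ⌊√2070⌋ = 45.
With m₀=0, d₀=1 and mₖ₊₁ = dₖaₖ − mₖ, dₖ₊₁ = (n − mₖ₊₁²)/dₖ, aₖ₊₁ = ⌊(a₀+mₖ₊₁)/dₖ₊₁⌋:
  k=1: m=45, d=45, a=2
  k=2: m=45, d=1, a=90
d=1 and a=2a₀=90 at k=2, so the next step gives (m, d) = (45, 45) again — its k=1 value — and the period has length 2.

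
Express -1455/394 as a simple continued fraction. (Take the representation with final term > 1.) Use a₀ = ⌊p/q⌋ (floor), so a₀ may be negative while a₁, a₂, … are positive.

[-4; 3, 3, 1, 9, 3]

-1455 = -4·394 + 121
394 = 3·121 + 31
121 = 3·31 + 28
31 = 1·28 + 3
28 = 9·3 + 1
3 = 3·1 + 0  (stop)
So -1455/394 = [-4; 3, 3, 1, 9, 3].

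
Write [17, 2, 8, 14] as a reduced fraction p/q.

Fold from the inside: start with 14/1.
  8 + 1/14 = 113/14
  2 + 14/113 = 240/113
  17 + 113/240 = 4193/240

4193/240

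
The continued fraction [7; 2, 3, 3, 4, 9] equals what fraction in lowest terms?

6795/914

Using pₖ = aₖpₖ₋₁ + pₖ₋₂ and qₖ = aₖqₖ₋₁ + qₖ₋₂:
  k=0: a=7, p=7, q=1
  k=1: a=2, p=15, q=2
  k=2: a=3, p=52, q=7
  k=3: a=3, p=171, q=23
  k=4: a=4, p=736, q=99
  k=5: a=9, p=6795, q=914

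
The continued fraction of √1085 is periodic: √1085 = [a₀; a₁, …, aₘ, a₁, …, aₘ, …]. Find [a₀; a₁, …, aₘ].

[32; 1, 15, 2, 15, 1, 64]

a₀ = ⌊√1085⌋ = 32.
With m₀=0, d₀=1 and mₖ₊₁ = dₖaₖ − mₖ, dₖ₊₁ = (n − mₖ₊₁²)/dₖ, aₖ₊₁ = ⌊(a₀+mₖ₊₁)/dₖ₊₁⌋:
  k=1: m=32, d=61, a=1
  k=2: m=29, d=4, a=15
  k=3: m=31, d=31, a=2
  k=4: m=31, d=4, a=15
  k=5: m=29, d=61, a=1
  k=6: m=32, d=1, a=64
d=1 and a=2a₀=64 at k=6, so the next step gives (m, d) = (32, 61) again — its k=1 value — and the period has length 6.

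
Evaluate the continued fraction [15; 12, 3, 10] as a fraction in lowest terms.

Using pₖ = aₖpₖ₋₁ + pₖ₋₂ and qₖ = aₖqₖ₋₁ + qₖ₋₂:
  k=0: a=15, p=15, q=1
  k=1: a=12, p=181, q=12
  k=2: a=3, p=558, q=37
  k=3: a=10, p=5761, q=382

5761/382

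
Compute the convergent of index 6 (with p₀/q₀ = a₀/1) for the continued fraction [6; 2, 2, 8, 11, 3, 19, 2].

Using pₖ = aₖpₖ₋₁ + pₖ₋₂, qₖ = aₖqₖ₋₁ + qₖ₋₂ (with p₋₁=1, p₋₂=0, q₋₁=0, q₋₂=1):
  k=0: a=6, p=6, q=1
  k=1: a=2, p=13, q=2
  k=2: a=2, p=32, q=5
  k=3: a=8, p=269, q=42
  k=4: a=11, p=2991, q=467
  k=5: a=3, p=9242, q=1443
  k=6: a=19, p=178589, q=27884

178589/27884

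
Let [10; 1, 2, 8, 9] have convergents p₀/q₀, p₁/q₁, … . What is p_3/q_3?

Using pₖ = aₖpₖ₋₁ + pₖ₋₂, qₖ = aₖqₖ₋₁ + qₖ₋₂ (with p₋₁=1, p₋₂=0, q₋₁=0, q₋₂=1):
  k=0: a=10, p=10, q=1
  k=1: a=1, p=11, q=1
  k=2: a=2, p=32, q=3
  k=3: a=8, p=267, q=25

267/25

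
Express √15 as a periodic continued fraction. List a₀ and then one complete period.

a₀ = ⌊√15⌋ = 3.
With m₀=0, d₀=1 and mₖ₊₁ = dₖaₖ − mₖ, dₖ₊₁ = (n − mₖ₊₁²)/dₖ, aₖ₊₁ = ⌊(a₀+mₖ₊₁)/dₖ₊₁⌋:
  k=1: m=3, d=6, a=1
  k=2: m=3, d=1, a=6
d=1 and a=2a₀=6 at k=2, so the next step gives (m, d) = (3, 6) again — its k=1 value — and the period has length 2.

[3; 1, 6]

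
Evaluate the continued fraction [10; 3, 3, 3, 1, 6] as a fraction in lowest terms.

2998/291

Using pₖ = aₖpₖ₋₁ + pₖ₋₂ and qₖ = aₖqₖ₋₁ + qₖ₋₂:
  k=0: a=10, p=10, q=1
  k=1: a=3, p=31, q=3
  k=2: a=3, p=103, q=10
  k=3: a=3, p=340, q=33
  k=4: a=1, p=443, q=43
  k=5: a=6, p=2998, q=291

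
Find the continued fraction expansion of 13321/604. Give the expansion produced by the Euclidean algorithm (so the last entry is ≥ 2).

13321 = 22·604 + 33
604 = 18·33 + 10
33 = 3·10 + 3
10 = 3·3 + 1
3 = 3·1 + 0  (stop)
So 13321/604 = [22; 18, 3, 3, 3].

[22; 18, 3, 3, 3]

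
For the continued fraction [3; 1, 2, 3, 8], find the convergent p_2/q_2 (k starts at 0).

Using pₖ = aₖpₖ₋₁ + pₖ₋₂, qₖ = aₖqₖ₋₁ + qₖ₋₂ (with p₋₁=1, p₋₂=0, q₋₁=0, q₋₂=1):
  k=0: a=3, p=3, q=1
  k=1: a=1, p=4, q=1
  k=2: a=2, p=11, q=3

11/3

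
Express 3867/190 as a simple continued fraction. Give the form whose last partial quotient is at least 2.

[20; 2, 1, 5, 11]

3867 = 20·190 + 67
190 = 2·67 + 56
67 = 1·56 + 11
56 = 5·11 + 1
11 = 11·1 + 0  (stop)
So 3867/190 = [20; 2, 1, 5, 11].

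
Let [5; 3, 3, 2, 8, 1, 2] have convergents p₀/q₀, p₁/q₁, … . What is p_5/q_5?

Using pₖ = aₖpₖ₋₁ + pₖ₋₂, qₖ = aₖqₖ₋₁ + qₖ₋₂ (with p₋₁=1, p₋₂=0, q₋₁=0, q₋₂=1):
  k=0: a=5, p=5, q=1
  k=1: a=3, p=16, q=3
  k=2: a=3, p=53, q=10
  k=3: a=2, p=122, q=23
  k=4: a=8, p=1029, q=194
  k=5: a=1, p=1151, q=217

1151/217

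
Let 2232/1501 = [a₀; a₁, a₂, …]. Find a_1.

2232 = 1·1501 + 731   →  a_0 = 1
1501 = 2·731 + 39   →  a_1 = 2

2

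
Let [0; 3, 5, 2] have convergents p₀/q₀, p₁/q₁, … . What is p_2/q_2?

5/16

Using pₖ = aₖpₖ₋₁ + pₖ₋₂, qₖ = aₖqₖ₋₁ + qₖ₋₂ (with p₋₁=1, p₋₂=0, q₋₁=0, q₋₂=1):
  k=0: a=0, p=0, q=1
  k=1: a=3, p=1, q=3
  k=2: a=5, p=5, q=16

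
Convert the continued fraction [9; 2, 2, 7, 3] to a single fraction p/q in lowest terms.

1091/116

Fold from the inside: start with 3/1.
  7 + 1/3 = 22/3
  2 + 3/22 = 47/22
  2 + 22/47 = 116/47
  9 + 47/116 = 1091/116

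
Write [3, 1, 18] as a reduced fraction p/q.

75/19

Fold from the inside: start with 18/1.
  1 + 1/18 = 19/18
  3 + 18/19 = 75/19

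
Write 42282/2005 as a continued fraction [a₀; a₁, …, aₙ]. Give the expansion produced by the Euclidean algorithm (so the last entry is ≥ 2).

[21; 11, 3, 19, 3]

42282 = 21·2005 + 177
2005 = 11·177 + 58
177 = 3·58 + 3
58 = 19·3 + 1
3 = 3·1 + 0  (stop)
So 42282/2005 = [21; 11, 3, 19, 3].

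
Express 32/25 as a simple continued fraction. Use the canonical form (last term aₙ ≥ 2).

[1; 3, 1, 1, 3]

32 = 1·25 + 7
25 = 3·7 + 4
7 = 1·4 + 3
4 = 1·3 + 1
3 = 3·1 + 0  (stop)
So 32/25 = [1; 3, 1, 1, 3].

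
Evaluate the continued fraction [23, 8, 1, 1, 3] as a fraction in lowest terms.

Fold from the inside: start with 3/1.
  1 + 1/3 = 4/3
  1 + 3/4 = 7/4
  8 + 4/7 = 60/7
  23 + 7/60 = 1387/60

1387/60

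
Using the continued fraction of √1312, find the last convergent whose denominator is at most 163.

√1312 = [36; 4, 1, 1, 17, 1, 1, 4, 72, …] (period length 8).
Convergents:
  p_0/q_0 = 36/1
  p_1/q_1 = 145/4
  p_2/q_2 = 181/5
  p_3/q_3 = 326/9
  p_4/q_4 = 5723/158
  p_5/q_5 = 6049/167
q_4 = 158 ≤ 163 < 167 = q_5, so the answer is 5723/158.

5723/158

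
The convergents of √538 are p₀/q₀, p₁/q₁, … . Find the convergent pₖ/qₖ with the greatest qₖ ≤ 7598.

69051/2977

√538 = [23; 5, 7, 1, 1, 7, 5, 46, …] (period length 7).
Convergents:
  p_0/q_0 = 23/1
  p_1/q_1 = 116/5
  p_2/q_2 = 835/36
  p_3/q_3 = 951/41
  p_4/q_4 = 1786/77
  p_5/q_5 = 13453/580
  p_6/q_6 = 69051/2977
  p_7/q_7 = 3189799/137522
q_6 = 2977 ≤ 7598 < 137522 = q_7, so the answer is 69051/2977.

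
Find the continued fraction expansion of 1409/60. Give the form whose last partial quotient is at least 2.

[23; 2, 14, 2]

1409 = 23·60 + 29
60 = 2·29 + 2
29 = 14·2 + 1
2 = 2·1 + 0  (stop)
So 1409/60 = [23; 2, 14, 2].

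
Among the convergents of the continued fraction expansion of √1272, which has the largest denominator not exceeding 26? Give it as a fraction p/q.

√1272 = [35; 1, 1, 1, 70, …] (period length 4).
Convergents:
  p_0/q_0 = 35/1
  p_1/q_1 = 36/1
  p_2/q_2 = 71/2
  p_3/q_3 = 107/3
  p_4/q_4 = 7561/212
q_3 = 3 ≤ 26 < 212 = q_4, so the answer is 107/3.

107/3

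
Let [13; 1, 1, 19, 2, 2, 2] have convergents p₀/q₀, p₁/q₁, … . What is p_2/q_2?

27/2

Using pₖ = aₖpₖ₋₁ + pₖ₋₂, qₖ = aₖqₖ₋₁ + qₖ₋₂ (with p₋₁=1, p₋₂=0, q₋₁=0, q₋₂=1):
  k=0: a=13, p=13, q=1
  k=1: a=1, p=14, q=1
  k=2: a=1, p=27, q=2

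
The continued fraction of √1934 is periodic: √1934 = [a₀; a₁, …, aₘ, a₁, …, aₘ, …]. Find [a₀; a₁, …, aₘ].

a₀ = ⌊√1934⌋ = 43.
With m₀=0, d₀=1 and mₖ₊₁ = dₖaₖ − mₖ, dₖ₊₁ = (n − mₖ₊₁²)/dₖ, aₖ₊₁ = ⌊(a₀+mₖ₊₁)/dₖ₊₁⌋:
  k=1: m=43, d=85, a=1
  k=2: m=42, d=2, a=42
  k=3: m=42, d=85, a=1
  k=4: m=43, d=1, a=86
d=1 and a=2a₀=86 at k=4, so the next step gives (m, d) = (43, 85) again — its k=1 value — and the period has length 4.

[43; 1, 42, 1, 86]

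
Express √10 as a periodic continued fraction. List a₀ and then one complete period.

[3; 6]

a₀ = ⌊√10⌋ = 3.
With m₀=0, d₀=1 and mₖ₊₁ = dₖaₖ − mₖ, dₖ₊₁ = (n − mₖ₊₁²)/dₖ, aₖ₊₁ = ⌊(a₀+mₖ₊₁)/dₖ₊₁⌋:
  k=1: m=3, d=1, a=6
d=1 and a=2a₀=6 at k=1, so the next step gives (m, d) = (3, 1) again — its k=1 value — and the period has length 1.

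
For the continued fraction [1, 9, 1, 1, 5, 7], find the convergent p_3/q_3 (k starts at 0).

21/19

Using pₖ = aₖpₖ₋₁ + pₖ₋₂, qₖ = aₖqₖ₋₁ + qₖ₋₂ (with p₋₁=1, p₋₂=0, q₋₁=0, q₋₂=1):
  k=0: a=1, p=1, q=1
  k=1: a=9, p=10, q=9
  k=2: a=1, p=11, q=10
  k=3: a=1, p=21, q=19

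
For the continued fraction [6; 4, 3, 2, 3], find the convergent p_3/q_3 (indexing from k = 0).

187/30

Using pₖ = aₖpₖ₋₁ + pₖ₋₂, qₖ = aₖqₖ₋₁ + qₖ₋₂ (with p₋₁=1, p₋₂=0, q₋₁=0, q₋₂=1):
  k=0: a=6, p=6, q=1
  k=1: a=4, p=25, q=4
  k=2: a=3, p=81, q=13
  k=3: a=2, p=187, q=30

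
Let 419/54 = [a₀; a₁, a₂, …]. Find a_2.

3

419 = 7·54 + 41   →  a_0 = 7
54 = 1·41 + 13   →  a_1 = 1
41 = 3·13 + 2   →  a_2 = 3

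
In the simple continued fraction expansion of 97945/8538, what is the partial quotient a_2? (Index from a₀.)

97945 = 11·8538 + 4027   →  a_0 = 11
8538 = 2·4027 + 484   →  a_1 = 2
4027 = 8·484 + 155   →  a_2 = 8

8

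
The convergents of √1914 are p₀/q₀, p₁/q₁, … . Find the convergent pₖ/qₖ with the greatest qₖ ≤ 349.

√1914 = [43; 1, 2, 1, 86, …] (period length 4).
Convergents:
  p_0/q_0 = 43/1
  p_1/q_1 = 44/1
  p_2/q_2 = 131/3
  p_3/q_3 = 175/4
  p_4/q_4 = 15181/347
  p_5/q_5 = 15356/351
q_4 = 347 ≤ 349 < 351 = q_5, so the answer is 15181/347.

15181/347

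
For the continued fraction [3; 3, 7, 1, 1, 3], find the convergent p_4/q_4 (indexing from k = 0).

Using pₖ = aₖpₖ₋₁ + pₖ₋₂, qₖ = aₖqₖ₋₁ + qₖ₋₂ (with p₋₁=1, p₋₂=0, q₋₁=0, q₋₂=1):
  k=0: a=3, p=3, q=1
  k=1: a=3, p=10, q=3
  k=2: a=7, p=73, q=22
  k=3: a=1, p=83, q=25
  k=4: a=1, p=156, q=47

156/47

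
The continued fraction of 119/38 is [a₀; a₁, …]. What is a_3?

1

119 = 3·38 + 5   →  a_0 = 3
38 = 7·5 + 3   →  a_1 = 7
5 = 1·3 + 2   →  a_2 = 1
3 = 1·2 + 1   →  a_3 = 1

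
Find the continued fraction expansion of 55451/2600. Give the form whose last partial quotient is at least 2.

55451 = 21×2600 + 851
2600 = 3×851 + 47
851 = 18×47 + 5
47 = 9×5 + 2
5 = 2×2 + 1
2 = 2×1 + 0  (stop)
So 55451/2600 = [21; 3, 18, 9, 2, 2].

[21; 3, 18, 9, 2, 2]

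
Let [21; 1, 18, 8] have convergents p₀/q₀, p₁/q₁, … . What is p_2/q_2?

417/19

Using pₖ = aₖpₖ₋₁ + pₖ₋₂, qₖ = aₖqₖ₋₁ + qₖ₋₂ (with p₋₁=1, p₋₂=0, q₋₁=0, q₋₂=1):
  k=0: a=21, p=21, q=1
  k=1: a=1, p=22, q=1
  k=2: a=18, p=417, q=19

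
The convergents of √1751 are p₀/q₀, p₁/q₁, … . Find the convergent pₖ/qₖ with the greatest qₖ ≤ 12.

√1751 = [41; 1, 5, 2, 4, 2, 5, 1, 82, …] (period length 8).
Convergents:
  p_0/q_0 = 41/1
  p_1/q_1 = 42/1
  p_2/q_2 = 251/6
  p_3/q_3 = 544/13
q_2 = 6 ≤ 12 < 13 = q_3, so the answer is 251/6.

251/6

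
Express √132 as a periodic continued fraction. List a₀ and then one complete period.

[11; 2, 22]

a₀ = ⌊√132⌋ = 11.
With m₀=0, d₀=1 and mₖ₊₁ = dₖaₖ − mₖ, dₖ₊₁ = (n − mₖ₊₁²)/dₖ, aₖ₊₁ = ⌊(a₀+mₖ₊₁)/dₖ₊₁⌋:
  k=1: m=11, d=11, a=2
  k=2: m=11, d=1, a=22
d=1 and a=2a₀=22 at k=2, so the next step gives (m, d) = (11, 11) again — its k=1 value — and the period has length 2.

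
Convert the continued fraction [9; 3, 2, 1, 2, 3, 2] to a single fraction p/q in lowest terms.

1943/209

Using pₖ = aₖpₖ₋₁ + pₖ₋₂ and qₖ = aₖqₖ₋₁ + qₖ₋₂:
  k=0: a=9, p=9, q=1
  k=1: a=3, p=28, q=3
  k=2: a=2, p=65, q=7
  k=3: a=1, p=93, q=10
  k=4: a=2, p=251, q=27
  k=5: a=3, p=846, q=91
  k=6: a=2, p=1943, q=209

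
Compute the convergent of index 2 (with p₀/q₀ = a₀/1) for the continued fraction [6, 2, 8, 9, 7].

110/17

Using pₖ = aₖpₖ₋₁ + pₖ₋₂, qₖ = aₖqₖ₋₁ + qₖ₋₂ (with p₋₁=1, p₋₂=0, q₋₁=0, q₋₂=1):
  k=0: a=6, p=6, q=1
  k=1: a=2, p=13, q=2
  k=2: a=8, p=110, q=17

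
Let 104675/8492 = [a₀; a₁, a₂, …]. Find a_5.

104675 = 12·8492 + 2771   →  a_0 = 12
8492 = 3·2771 + 179   →  a_1 = 3
2771 = 15·179 + 86   →  a_2 = 15
179 = 2·86 + 7   →  a_3 = 2
86 = 12·7 + 2   →  a_4 = 12
7 = 3·2 + 1   →  a_5 = 3

3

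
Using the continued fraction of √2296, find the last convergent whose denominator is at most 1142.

√2296 = [47; 1, 10, 1, 94, …] (period length 4).
Convergents:
  p_0/q_0 = 47/1
  p_1/q_1 = 48/1
  p_2/q_2 = 527/11
  p_3/q_3 = 575/12
  p_4/q_4 = 54577/1139
  p_5/q_5 = 55152/1151
q_4 = 1139 ≤ 1142 < 1151 = q_5, so the answer is 54577/1139.

54577/1139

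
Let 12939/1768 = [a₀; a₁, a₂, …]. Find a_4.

12939 = 7·1768 + 563   →  a_0 = 7
1768 = 3·563 + 79   →  a_1 = 3
563 = 7·79 + 10   →  a_2 = 7
79 = 7·10 + 9   →  a_3 = 7
10 = 1·9 + 1   →  a_4 = 1

1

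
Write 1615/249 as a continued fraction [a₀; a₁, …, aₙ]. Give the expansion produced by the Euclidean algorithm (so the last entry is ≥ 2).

1615 = 6*249 + 121
249 = 2*121 + 7
121 = 17*7 + 2
7 = 3*2 + 1
2 = 2*1 + 0  (stop)
So 1615/249 = [6; 2, 17, 3, 2].

[6; 2, 17, 3, 2]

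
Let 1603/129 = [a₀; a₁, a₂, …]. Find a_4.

8

1603 = 12·129 + 55   →  a_0 = 12
129 = 2·55 + 19   →  a_1 = 2
55 = 2·19 + 17   →  a_2 = 2
19 = 1·17 + 2   →  a_3 = 1
17 = 8·2 + 1   →  a_4 = 8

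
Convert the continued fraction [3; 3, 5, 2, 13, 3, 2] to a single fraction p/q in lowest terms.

11159/3367

Fold from the inside: start with 2/1.
  3 + 1/2 = 7/2
  13 + 2/7 = 93/7
  2 + 7/93 = 193/93
  5 + 93/193 = 1058/193
  3 + 193/1058 = 3367/1058
  3 + 1058/3367 = 11159/3367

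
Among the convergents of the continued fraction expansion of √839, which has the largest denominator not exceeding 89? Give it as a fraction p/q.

√839 = [28; 1, 27, 1, 56, …] (period length 4).
Convergents:
  p_0/q_0 = 28/1
  p_1/q_1 = 29/1
  p_2/q_2 = 811/28
  p_3/q_3 = 840/29
  p_4/q_4 = 47851/1652
q_3 = 29 ≤ 89 < 1652 = q_4, so the answer is 840/29.

840/29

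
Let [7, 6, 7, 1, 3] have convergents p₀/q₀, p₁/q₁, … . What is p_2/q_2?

Using pₖ = aₖpₖ₋₁ + pₖ₋₂, qₖ = aₖqₖ₋₁ + qₖ₋₂ (with p₋₁=1, p₋₂=0, q₋₁=0, q₋₂=1):
  k=0: a=7, p=7, q=1
  k=1: a=6, p=43, q=6
  k=2: a=7, p=308, q=43

308/43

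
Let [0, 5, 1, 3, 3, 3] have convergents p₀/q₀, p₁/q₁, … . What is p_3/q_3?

4/23

Using pₖ = aₖpₖ₋₁ + pₖ₋₂, qₖ = aₖqₖ₋₁ + qₖ₋₂ (with p₋₁=1, p₋₂=0, q₋₁=0, q₋₂=1):
  k=0: a=0, p=0, q=1
  k=1: a=5, p=1, q=5
  k=2: a=1, p=1, q=6
  k=3: a=3, p=4, q=23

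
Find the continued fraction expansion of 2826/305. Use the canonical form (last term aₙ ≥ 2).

[9; 3, 1, 3, 3, 1, 4]

2826 = 9×305 + 81
305 = 3×81 + 62
81 = 1×62 + 19
62 = 3×19 + 5
19 = 3×5 + 4
5 = 1×4 + 1
4 = 4×1 + 0  (stop)
So 2826/305 = [9; 3, 1, 3, 3, 1, 4].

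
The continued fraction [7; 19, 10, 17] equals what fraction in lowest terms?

Fold from the inside: start with 17/1.
  10 + 1/17 = 171/17
  19 + 17/171 = 3266/171
  7 + 171/3266 = 23033/3266

23033/3266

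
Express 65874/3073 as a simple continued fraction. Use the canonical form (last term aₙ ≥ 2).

[21; 2, 3, 2, 3, 18, 3]

65874 = 21*3073 + 1341
3073 = 2*1341 + 391
1341 = 3*391 + 168
391 = 2*168 + 55
168 = 3*55 + 3
55 = 18*3 + 1
3 = 3*1 + 0  (stop)
So 65874/3073 = [21; 2, 3, 2, 3, 18, 3].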